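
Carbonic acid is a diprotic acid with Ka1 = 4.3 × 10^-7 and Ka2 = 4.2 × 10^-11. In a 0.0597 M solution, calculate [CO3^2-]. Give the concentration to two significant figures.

First ionization gives [H+] ≈ [HCO3-] = 1.60 × 10^-4 M.
Second step: Ka2 = [H+][CO3^2-]/[HCO3-] ≈ [CO3^2-] (since [H+] ≈ [HCO3-]).
So [CO3^2-] ≈ Ka2.

4.2 × 10^-11 M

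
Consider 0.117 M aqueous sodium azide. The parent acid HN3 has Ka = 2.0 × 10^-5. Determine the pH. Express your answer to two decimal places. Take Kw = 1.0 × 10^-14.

pH = 8.88

N3- is the conjugate base of the weak acid HN3.
Kb = Kw/Ka = 1.0×10^-14 / 2.0 × 10^-5 = 5.00 × 10^-10
Kb = [OH-]²/(0.117 − [OH-]) = 5.00 × 10^-10
Neglecting [OH-] in the denominator: [OH-] = √(5.00 × 10^-10 × 0.117) = 7.65 × 10^-6 M
Check: 0.0065% ionized — well under 5%, approximation valid.
pOH = 5.12, so pH = 14.00 − pOH = 8.88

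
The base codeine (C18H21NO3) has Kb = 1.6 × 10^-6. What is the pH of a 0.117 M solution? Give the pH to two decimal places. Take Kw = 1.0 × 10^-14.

pH = 10.64

C18H21NO3 + H2O ⇌ C18H22NO3+ + OH-
From the ICE table, Kb = x²/(0.117 − x) = 1.6 × 10^-6.
Neglecting x in the denominator: x = √(1.6 × 10^-6 × 0.117) = 4.33 × 10^-4 M
(x/C₀ = 0.37% < 5%, so the approximation holds.)
pOH = −log(4.33 × 10^-4) = 3.36; pH = 14.00 − 3.36 = 10.64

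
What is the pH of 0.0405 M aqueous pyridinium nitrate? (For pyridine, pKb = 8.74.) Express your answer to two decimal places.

C5H5NH+ is the conjugate acid of the weak base C5H5N.
Kb = 10^(−8.74) = 1.82 × 10^-9
Ka = Kw/Kb = 1.0×10^-14 / 1.82 × 10^-9 = 5.49 × 10^-6
Let x = [H+] at equilibrium. Ka = x²/(0.0405 − x).
Neglecting x in the denominator: x = √(5.49 × 10^-6 × 0.0405) = 4.72 × 10^-4 M
Check: 1.2% ionized — well under 5%, approximation valid.
pH = −log(4.72 × 10^-4) = 3.33

pH = 3.33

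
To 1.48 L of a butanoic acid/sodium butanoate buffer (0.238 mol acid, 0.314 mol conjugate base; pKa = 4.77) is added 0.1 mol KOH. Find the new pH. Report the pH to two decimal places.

After neutralization: n(CH3(CH2)2COOH) = 0.138 mol, n(CH3(CH2)2COO-) = 0.414 mol.
pH = pKa + log([A⁻]/[HA]) = 4.77 + log(0.414/0.138) = 4.77 +0.477

pH = 5.25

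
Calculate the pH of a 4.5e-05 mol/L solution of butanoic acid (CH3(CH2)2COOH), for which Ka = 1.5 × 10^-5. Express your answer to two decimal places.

CH3(CH2)2COOH ⇌ CH3(CH2)2COO- + H+
Ka = [H+]²/(4.5e-05 − [H+]) = 1.5 × 10^-5
The 5% rule fails; solving [H+]² + Ka·[H+] − Ka·C₀ = 0 exactly:
[H+] = [−1.5e-05 + √(1.5e-05² + 2.7e-09)]/2 = 1.95 × 10^-5 M
pH = −log(1.95 × 10^-5) = 4.71

pH = 4.71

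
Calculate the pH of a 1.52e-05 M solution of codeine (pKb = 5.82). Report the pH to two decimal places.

pH = 8.61

C18H21NO3 + H2O ⇌ C18H22NO3+ + OH-
Kb = 10^(−5.82) = 1.51 × 10^-6
Kb = x²/(1.52e-05 − x) = 1.51 × 10^-6
Here C₀/Kb ≈ 10.1, so the small-x approximation fails. Use the quadratic:
x = [−1.51e-06 + √(1.51e-06² + 9.18e-11)]/2 = 4.09 × 10^-6 M
pOH = 5.39, so pH = 14.00 − pOH = 8.61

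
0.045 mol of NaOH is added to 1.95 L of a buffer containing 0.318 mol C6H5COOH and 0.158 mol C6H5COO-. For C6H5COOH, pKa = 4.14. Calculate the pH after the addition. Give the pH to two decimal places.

After neutralization: n(C6H5COOH) = 0.273 mol, n(C6H5COO-) = 0.203 mol.
pH = pKa + log(n_C6H5COO-/n_C6H5COOH) = 4.14 + log(0.203/0.273) = 4.14 + (-0.129)

pH = 4.01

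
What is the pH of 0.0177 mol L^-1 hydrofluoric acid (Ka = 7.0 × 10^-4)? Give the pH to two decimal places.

HF ⇌ F- + H+
From the ICE table, Ka = [H+]²/(0.0177 − [H+]) = 7.0 × 10^-4.
[H+] is not negligible relative to C₀; solve [H+]² + 0.0007·[H+] − 1.24e-05 = 0.
[H+] = (−Ka + √(Ka² + 4·Ka·C₀))/2 = 3.19 × 10^-3 M
pH = −log(3.19 × 10^-3) = 2.50

pH = 2.50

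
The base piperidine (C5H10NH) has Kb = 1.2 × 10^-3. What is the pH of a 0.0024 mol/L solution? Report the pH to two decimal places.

pH = 11.08

C5H10NH + H2O ⇌ C5H10NH2+ + OH-
Let x = [OH-] at equilibrium. Kb = x²/(0.0024 − x).
Here C₀/Kb ≈ 2, so the small-x approximation fails. Use the quadratic:
x = (−Kb + √(Kb² + 4·Kb·C₀))/2 = 1.20 × 10^-3 M
pOH = −log(1.20 × 10^-3) = 2.92; pH = 14.00 − 2.92 = 11.08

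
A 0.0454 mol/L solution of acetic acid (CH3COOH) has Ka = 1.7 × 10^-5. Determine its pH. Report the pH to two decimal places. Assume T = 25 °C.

pH = 3.06

CH3COOH ⇌ CH3COO- + H+
From the ICE table, Ka = x²/(0.0454 − x) = 1.7 × 10^-5.
Assume x ≪ 0.0454: x ≈ √(1.7 × 10^-5 × 0.0454) = 8.79 × 10^-4 M
Check: 1.9% ionized — well under 5%, approximation valid.
pH = −log[H+] = −log(8.79 × 10^-4) = 3.06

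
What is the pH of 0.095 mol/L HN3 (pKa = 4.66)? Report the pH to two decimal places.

pH = 2.84

HN3 ⇌ N3- + H+
Ka = 10^(−4.66) = 2.19 × 10^-5
Ka = [H+]²/(0.095 − [H+]) = 2.19 × 10^-5
Assume [H+] ≪ 0.095: [H+] ≈ √(2.19 × 10^-5 × 0.095) = 1.44 × 10^-3 M
pH = −log(1.44 × 10^-3) = 2.84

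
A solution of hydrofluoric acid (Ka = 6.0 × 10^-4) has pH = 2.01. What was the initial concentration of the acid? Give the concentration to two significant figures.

[H+] = 10^(-2.01) = 9.77 × 10^-3 M = x
Ka = x²/(C₀ − x) ⇒ C₀ = x + x²/Ka
C₀ = 9.77 × 10^-3 + (9.77 × 10^-3)²/(6.0 × 10^-4) = 1.69 × 10^-1 M

C₀ = 1.7 × 10^-1 M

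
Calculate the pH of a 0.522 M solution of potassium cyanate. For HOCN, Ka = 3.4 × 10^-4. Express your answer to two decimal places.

OCN- is the conjugate base of the weak acid HOCN.
Kb = Kw/Ka = 1.0×10^-14 / 3.4 × 10^-4 = 2.94 × 10^-11
Kb = [OH-]²/(0.522 − [OH-]) = 2.94 × 10^-11
Neglecting [OH-] in the denominator: [OH-] = √(2.94 × 10^-11 × 0.522) = 3.92 × 10^-6 M
([OH-]/C₀ = 0.00075% < 5%, so the approximation holds.)
pOH = −log(3.92 × 10^-6) = 5.41; pH = 14.00 − 5.41 = 8.59

pH = 8.59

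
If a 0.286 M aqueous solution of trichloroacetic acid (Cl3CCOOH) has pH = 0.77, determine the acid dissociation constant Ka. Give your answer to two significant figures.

[H+] = 10^(-0.77) = 1.70 × 10^-1 M
At equilibrium [HA] = 0.286 − 1.70 × 10^-1 = 1.16 × 10^-1 M
Ka = [H+][A-]/[HA] = (1.70 × 10^-1)² / 1.16 × 10^-1 = 2.5 × 10^-1

Ka = 2.5 × 10^-1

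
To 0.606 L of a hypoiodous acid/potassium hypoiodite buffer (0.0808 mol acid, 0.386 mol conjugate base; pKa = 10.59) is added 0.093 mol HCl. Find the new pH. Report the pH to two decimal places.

After neutralization: n(HOI) = 0.174 mol, n(OI-) = 0.293 mol.
pH = pKa + log(n_OI-/n_HOI) = 10.59 + log(0.293/0.174) = 10.59 + (+0.226)

pH = 10.82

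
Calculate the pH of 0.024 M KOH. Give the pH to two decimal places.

pH = 12.38

KOH is a strong base; [OH-] = 0.024 M.
pOH = -log(0.024) = 1.62
pH = 14.00 - 1.62 = 12.38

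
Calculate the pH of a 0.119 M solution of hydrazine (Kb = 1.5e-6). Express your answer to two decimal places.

N2H4 + H2O ⇌ N2H5+ + OH-
Let x = [OH-] at equilibrium. Kb = x²/(0.119 − x).
Since Kb ≪ C₀, x ≈ √(Kb·C₀) = 4.22 × 10^-4 M.
pOH = −log(4.22 × 10^-4) = 3.37; pH = 14.00 − 3.37 = 10.63

pH = 10.63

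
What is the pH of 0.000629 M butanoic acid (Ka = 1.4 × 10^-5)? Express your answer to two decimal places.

CH3(CH2)2COOH ⇌ CH3(CH2)2COO- + H+
Ka = [H+]²/(0.000629 − [H+]) = 1.4 × 10^-5
The 5% rule fails; solving [H+]² + Ka·[H+] − Ka·C₀ = 0 exactly:
[H+] = (−Ka + √(Ka² + 4·Ka·C₀))/2 = 8.71 × 10^-5 M
pH = −log[H+] = −log(8.71 × 10^-5) = 4.06

pH = 4.06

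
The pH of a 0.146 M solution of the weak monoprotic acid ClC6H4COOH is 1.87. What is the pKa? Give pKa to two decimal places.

[H+] = 10^(-1.87) = 1.35 × 10^-2 M
At equilibrium [HA] = 0.146 − 1.35 × 10^-2 = 1.32 × 10^-1 M
Ka = [H+][A-]/[HA] = (1.35 × 10^-2)² / 1.32 × 10^-1 = 1.38 × 10^-3
pKa = -log(1.38 × 10^-3) = 2.86

pKa = 2.86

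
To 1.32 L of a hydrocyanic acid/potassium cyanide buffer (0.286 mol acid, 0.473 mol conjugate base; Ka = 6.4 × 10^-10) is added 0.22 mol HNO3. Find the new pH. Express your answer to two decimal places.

pH = 8.89

After neutralization: n(HCN) = 0.506 mol, n(CN-) = 0.253 mol.
pKa = −log(6.4 × 10^-10) = 9.194
pH = pKa + log([A⁻]/[HA]) = 9.194 + log(0.253/0.506) = 9.194 -0.301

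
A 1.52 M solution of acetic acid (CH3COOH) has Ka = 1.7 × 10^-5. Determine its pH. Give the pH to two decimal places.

CH3COOH ⇌ CH3COO- + H+
Ka = x²/(1.52 − x) = 1.7 × 10^-5
Since Ka ≪ C₀, x ≈ √(Ka·C₀) = 5.08 × 10^-3 M.
Check: 0.33% ionized — well under 5%, approximation valid.
pH = −log(5.08 × 10^-3) = 2.29

pH = 2.29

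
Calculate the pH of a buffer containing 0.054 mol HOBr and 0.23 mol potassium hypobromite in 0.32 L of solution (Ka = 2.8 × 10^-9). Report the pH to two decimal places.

pKa = −log(2.8 × 10^-9) = 8.553
pH = pKa + log([A⁻]/[HA]) = 8.553 + log(0.23/0.054)
pH = 8.553 + (+0.629) = 9.18

pH = 9.18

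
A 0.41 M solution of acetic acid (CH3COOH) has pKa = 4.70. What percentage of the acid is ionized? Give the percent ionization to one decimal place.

0.7%

CH3COOH ⇌ CH3COO- + H+; let x = [H+] at equilibrium.
Ka = 10^(−4.70) = 2.00 × 10^-5
x ≈ √(Ka·C₀) = √(2.00 × 10^-5 × 0.41) = 2.86 × 10^-3 M
Fraction ionized = 2.86 × 10^-3 / 0.41 = 0.0070 → 0.7%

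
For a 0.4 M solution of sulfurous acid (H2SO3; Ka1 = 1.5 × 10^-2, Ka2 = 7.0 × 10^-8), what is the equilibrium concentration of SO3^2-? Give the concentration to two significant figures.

7.0 × 10^-8 M

First ionization gives [H+] ≈ [HSO3-] = 7.03 × 10^-2 M.
Second step: Ka2 = [H+][SO3^2-]/[HSO3-] ≈ [SO3^2-] (since [H+] ≈ [HSO3-]).
So [SO3^2-] ≈ Ka2.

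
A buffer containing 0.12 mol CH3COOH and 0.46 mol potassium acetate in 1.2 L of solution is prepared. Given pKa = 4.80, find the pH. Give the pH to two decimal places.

pH = 5.38

Henderson–Hasselbalch: pH = pKa + log([CH3COO-]/[CH3COOH]) = 4.80 + log(0.46/0.12)
pH = 4.80 + (+0.584) = 5.38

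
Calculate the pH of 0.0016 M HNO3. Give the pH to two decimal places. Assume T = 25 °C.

HNO3 is a strong acid and dissociates completely, so [H+] = 0.0016 M.
pH = -log(0.0016) = 2.80

pH = 2.80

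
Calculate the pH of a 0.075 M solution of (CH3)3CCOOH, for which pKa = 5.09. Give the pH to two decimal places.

(CH3)3CCOOH ⇌ (CH3)3CCOO- + H+
Ka = 10^(−5.09) = 8.13 × 10^-6
Ka = [H+]²/(0.075 − [H+]) = 8.13 × 10^-6
Assume [H+] ≪ 0.075: [H+] ≈ √(8.13 × 10^-6 × 0.075) = 7.81 × 10^-4 M
([H+]/C₀ = 1% < 5%, so the approximation holds.)
pH = −log[H+] = −log(7.81 × 10^-4) = 3.11

pH = 3.11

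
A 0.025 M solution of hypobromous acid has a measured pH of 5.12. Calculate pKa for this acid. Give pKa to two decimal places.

[H+] = 10^(-5.12) = 7.59 × 10^-6 M
At equilibrium [HA] = 0.025 − 7.59 × 10^-6 = 2.50 × 10^-2 M
Ka = [H+][A-]/[HA] = (7.59 × 10^-6)² / 2.50 × 10^-2 = 2.30 × 10^-9
pKa = -log(2.30 × 10^-9) = 8.64

pKa = 8.64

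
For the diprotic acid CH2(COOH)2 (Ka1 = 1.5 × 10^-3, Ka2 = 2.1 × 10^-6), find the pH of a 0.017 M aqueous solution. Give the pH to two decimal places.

Since Ka1 ≫ Ka2, the first ionization dominates [H+].
Ka1 = x²/(0.017 − x) = 1.5 × 10^-3
Solving the quadratic: x = (−Ka1 + √(Ka1² + 4·Ka1·C₀))/2 = 4.36 × 10^-3 M
pH = −log(4.36 × 10^-3) = 2.36

pH = 2.36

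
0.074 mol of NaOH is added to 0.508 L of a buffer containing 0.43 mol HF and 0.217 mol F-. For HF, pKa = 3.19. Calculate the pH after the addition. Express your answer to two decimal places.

After neutralization: n(HF) = 0.356 mol, n(F-) = 0.291 mol.
pH = pKa + log([A⁻]/[HA]) = 3.19 + log(0.291/0.356) = 3.19 -0.088

pH = 3.10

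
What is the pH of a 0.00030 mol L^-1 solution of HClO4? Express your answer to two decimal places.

pH = 3.52

HClO4 is a strong acid and dissociates completely, so [H+] = 0.00030 M.
pH = -log(0.0003) = 3.52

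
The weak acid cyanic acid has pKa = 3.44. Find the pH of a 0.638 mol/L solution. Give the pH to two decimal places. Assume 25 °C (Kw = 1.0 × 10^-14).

pH = 1.82

HOCN ⇌ OCN- + H+
Ka = 10^(−3.44) = 3.63 × 10^-4
From the ICE table, Ka = [H+]²/(0.638 − [H+]) = 3.63 × 10^-4.
Assume [H+] ≪ 0.638: [H+] ≈ √(3.63 × 10^-4 × 0.638) = 1.52 × 10^-2 M
Check: 2.4% ionized — well under 5%, approximation valid.
pH = −log(1.52 × 10^-2) = 1.82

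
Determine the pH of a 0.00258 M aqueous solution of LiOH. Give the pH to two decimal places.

LiOH is a strong base; [OH-] = 0.00258 M.
pOH = -log(0.00258) = 2.59
pH = 14.00 - 2.59 = 11.41

pH = 11.41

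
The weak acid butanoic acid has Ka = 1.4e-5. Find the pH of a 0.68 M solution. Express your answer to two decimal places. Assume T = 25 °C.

CH3(CH2)2COOH ⇌ CH3(CH2)2COO- + H+
Ka = x²/(0.68 − x) = 1.4 × 10^-5
Assume x ≪ 0.68: x ≈ √(1.4 × 10^-5 × 0.68) = 3.09 × 10^-3 M
pH = −log(3.09 × 10^-3) = 2.51

pH = 2.51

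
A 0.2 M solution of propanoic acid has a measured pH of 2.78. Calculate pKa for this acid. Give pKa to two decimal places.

[H+] = 10^(-2.78) = 1.66 × 10^-3 M
At equilibrium [HA] = 0.2 − 1.66 × 10^-3 = 1.98 × 10^-1 M
Ka = [H+][A-]/[HA] = (1.66 × 10^-3)² / 1.98 × 10^-1 = 1.39 × 10^-5
pKa = -log(1.39 × 10^-5) = 4.86

pKa = 4.86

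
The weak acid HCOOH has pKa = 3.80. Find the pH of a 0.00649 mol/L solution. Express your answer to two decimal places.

pH = 3.03

HCOOH ⇌ HCOO- + H+
Ka = 10^(−3.80) = 1.58 × 10^-4
Ka = [H+]²/(0.00649 − [H+]) = 1.58 × 10^-4
The 5% rule fails; solving [H+]² + Ka·[H+] − Ka·C₀ = 0 exactly:
[H+] = [−0.000158 + √(0.000158² + 4.1e-06)]/2 = 9.37 × 10^-4 M
pH = −log(9.37 × 10^-4) = 3.03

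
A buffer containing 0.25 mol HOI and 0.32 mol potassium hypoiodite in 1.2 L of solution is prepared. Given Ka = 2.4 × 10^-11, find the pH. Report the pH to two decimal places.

pKa = −log(2.4 × 10^-11) = 10.620
Using pH = pKa + log([base]/[acid]) with [base]/[acid] = 0.32/0.25:
pH = 10.620 + (+0.107) = 10.73

pH = 10.73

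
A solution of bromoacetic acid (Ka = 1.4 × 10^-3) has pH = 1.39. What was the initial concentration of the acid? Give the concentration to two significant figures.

[H+] = 10^(-1.39) = 4.07 × 10^-2 M = x
Ka = x²/(C₀ − x) ⇒ C₀ = x + x²/Ka
C₀ = 4.07 × 10^-2 + (4.07 × 10^-2)²/(1.4 × 10^-3) = 1.22 M

C₀ = 1.2 M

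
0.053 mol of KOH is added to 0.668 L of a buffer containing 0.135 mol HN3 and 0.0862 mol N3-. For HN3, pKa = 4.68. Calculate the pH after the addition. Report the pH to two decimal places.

OH- converts HN3 to N3-: HN3 → 0.082 mol, N3- → 0.139 mol.
pH = pKa + log(n_N3-/n_HN3) = 4.68 + log(0.139/0.082) = 4.68 + (+0.229)

pH = 4.91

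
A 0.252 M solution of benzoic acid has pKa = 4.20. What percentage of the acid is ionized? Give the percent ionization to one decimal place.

C6H5COOH ⇌ C6H5COO- + H+; let x = [H+] at equilibrium.
Ka = 10^(−4.20) = 6.31 × 10^-5
x ≈ √(Ka·C₀) = √(6.31 × 10^-5 × 0.252) = 3.99 × 10^-3 M
Fraction ionized = 3.99 × 10^-3 / 0.252 = 0.0158 → 1.6%

1.6%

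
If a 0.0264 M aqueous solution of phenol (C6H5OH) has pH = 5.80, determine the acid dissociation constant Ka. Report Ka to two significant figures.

[H+] = 10^(-5.80) = 1.58 × 10^-6 M
At equilibrium [HA] = 0.0264 − 1.58 × 10^-6 = 2.64 × 10^-2 M
Ka = [H+][A-]/[HA] = (1.58 × 10^-6)² / 2.64 × 10^-2 = 9.5 × 10^-11

Ka = 9.5 × 10^-11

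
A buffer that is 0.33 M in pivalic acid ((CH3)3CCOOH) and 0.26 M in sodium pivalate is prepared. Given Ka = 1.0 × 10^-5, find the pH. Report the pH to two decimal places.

pH = 4.90

pKa = −log(1.0 × 10^-5) = 5.000
Henderson–Hasselbalch: pH = pKa + log([(CH3)3CCOO-]/[(CH3)3CCOOH]) = 5.000 + log(0.26/0.33)
pH = 5.000 + (-0.104) = 4.90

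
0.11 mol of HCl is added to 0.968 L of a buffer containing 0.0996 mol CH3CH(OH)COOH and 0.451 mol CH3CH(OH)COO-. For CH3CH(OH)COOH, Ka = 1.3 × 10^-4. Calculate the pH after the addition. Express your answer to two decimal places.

pH = 4.10

After neutralization: n(CH3CH(OH)COOH) = 0.21 mol, n(CH3CH(OH)COO-) = 0.341 mol.
pKa = −log(1.3 × 10^-4) = 3.886
pH = pKa + log(n_CH3CH(OH)COO-/n_CH3CH(OH)COOH) = 3.886 + log(0.341/0.21) = 3.886 + (+0.211)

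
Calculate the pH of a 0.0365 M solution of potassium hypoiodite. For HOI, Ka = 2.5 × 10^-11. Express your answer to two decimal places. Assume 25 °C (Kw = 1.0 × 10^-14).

pH = 11.56

OI- is the conjugate base of the weak acid HOI.
Kb = Kw/Ka = 1.0×10^-14 / 2.5 × 10^-11 = 4.00 × 10^-4
Kb = [OH-]²/(0.0365 − [OH-]) = 4.00 × 10^-4
The 5% rule fails; solving [OH-]² + Kb·[OH-] − Kb·C₀ = 0 exactly:
[OH-] = (−Kb + √(Kb² + 4·Kb·C₀))/2 = 3.63 × 10^-3 M
pOH = 2.44, so pH = 14.00 − pOH = 11.56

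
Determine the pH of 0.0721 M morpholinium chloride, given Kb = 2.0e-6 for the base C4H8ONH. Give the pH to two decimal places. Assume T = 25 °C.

pH = 4.72

C4H8ONH2+ is the conjugate acid of the weak base C4H8ONH.
Ka = Kw/Kb = 1.0×10^-14 / 2.0 × 10^-6 = 5.00 × 10^-9
Ka = [H+]²/(0.0721 − [H+]) = 5.00 × 10^-9
Since Ka ≪ C₀, [H+] ≈ √(Ka·C₀) = 1.90 × 10^-5 M.
Check: 0.026% ionized — well under 5%, approximation valid.
pH = −log(1.90 × 10^-5) = 4.72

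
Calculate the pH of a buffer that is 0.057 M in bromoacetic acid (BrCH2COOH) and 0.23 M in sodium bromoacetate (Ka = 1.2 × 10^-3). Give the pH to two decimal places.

pKa = −log(1.2 × 10^-3) = 2.921
Using pH = pKa + log([base]/[acid]) with [base]/[acid] = 0.23/0.057:
pH = 2.921 + (+0.606) = 3.53

pH = 3.53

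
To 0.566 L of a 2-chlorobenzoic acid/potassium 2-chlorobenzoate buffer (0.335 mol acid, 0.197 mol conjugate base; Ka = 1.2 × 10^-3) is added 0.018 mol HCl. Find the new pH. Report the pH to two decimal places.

pH = 2.63

After neutralization: n(ClC6H4COOH) = 0.353 mol, n(ClC6H4COO-) = 0.179 mol.
pKa = −log(1.2 × 10^-3) = 2.921
pH = pKa + log(n_ClC6H4COO-/n_ClC6H4COOH) = 2.921 + log(0.179/0.353) = 2.921 + (-0.295)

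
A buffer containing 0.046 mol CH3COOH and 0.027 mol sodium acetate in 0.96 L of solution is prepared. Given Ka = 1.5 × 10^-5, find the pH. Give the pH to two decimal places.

pKa = −log(1.5 × 10^-5) = 4.824
Henderson–Hasselbalch: pH = pKa + log([CH3COO-]/[CH3COOH]) = 4.824 + log(0.027/0.046)
pH = 4.824 + (-0.231) = 4.59

pH = 4.59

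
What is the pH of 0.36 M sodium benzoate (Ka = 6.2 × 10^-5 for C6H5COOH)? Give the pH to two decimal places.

pH = 8.88

C6H5COO- is the conjugate base of the weak acid C6H5COOH.
Kb = Kw/Ka = 1.0×10^-14 / 6.2 × 10^-5 = 1.61 × 10^-10
Kb = x²/(0.36 − x) = 1.61 × 10^-10
Assume x ≪ 0.36: x ≈ √(1.61 × 10^-10 × 0.36) = 7.61 × 10^-6 M
pOH = 5.12, so pH = 14.00 − pOH = 8.88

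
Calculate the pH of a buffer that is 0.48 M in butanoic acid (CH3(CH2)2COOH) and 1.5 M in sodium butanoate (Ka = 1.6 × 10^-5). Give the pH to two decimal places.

pKa = −log(1.6 × 10^-5) = 4.796
pH = pKa + log([A⁻]/[HA]) = 4.796 + log(1.5/0.48)
pH = 4.796 + (+0.495) = 5.29

pH = 5.29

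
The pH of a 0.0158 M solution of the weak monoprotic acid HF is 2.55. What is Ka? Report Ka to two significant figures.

Ka = 6.1 × 10^-4

[H+] = 10^(-2.55) = 2.82 × 10^-3 M
At equilibrium [HA] = 0.0158 − 2.82 × 10^-3 = 1.30 × 10^-2 M
Ka = [H+][A-]/[HA] = (2.82 × 10^-3)² / 1.30 × 10^-2 = 6.1 × 10^-4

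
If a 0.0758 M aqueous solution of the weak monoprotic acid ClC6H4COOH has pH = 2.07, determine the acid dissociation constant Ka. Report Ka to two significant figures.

Ka = 1.1 × 10^-3

[H+] = 10^(-2.07) = 8.51 × 10^-3 M
At equilibrium [HA] = 0.0758 − 8.51 × 10^-3 = 6.73 × 10^-2 M
Ka = [H+][A-]/[HA] = (8.51 × 10^-3)² / 6.73 × 10^-2 = 1.1 × 10^-3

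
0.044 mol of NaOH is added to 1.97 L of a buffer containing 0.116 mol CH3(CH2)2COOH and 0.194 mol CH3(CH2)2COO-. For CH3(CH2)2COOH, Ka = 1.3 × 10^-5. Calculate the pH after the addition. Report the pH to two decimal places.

pH = 5.41

After neutralization: n(CH3(CH2)2COOH) = 0.072 mol, n(CH3(CH2)2COO-) = 0.238 mol.
pKa = −log(1.3 × 10^-5) = 4.886
pH = pKa + log([A⁻]/[HA]) = 4.886 + log(0.238/0.072) = 4.886 +0.519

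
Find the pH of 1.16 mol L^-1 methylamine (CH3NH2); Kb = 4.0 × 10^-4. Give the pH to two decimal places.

pH = 12.33

CH3NH2 + H2O ⇌ CH3NH3+ + OH-
Kb = [OH-]²/(1.16 − [OH-]) = 4.0 × 10^-4
Neglecting [OH-] in the denominator: [OH-] = √(4.0 × 10^-4 × 1.16) = 2.15 × 10^-2 M
pOH = −log(2.15 × 10^-2) = 1.67; pH = 14.00 − 1.67 = 12.33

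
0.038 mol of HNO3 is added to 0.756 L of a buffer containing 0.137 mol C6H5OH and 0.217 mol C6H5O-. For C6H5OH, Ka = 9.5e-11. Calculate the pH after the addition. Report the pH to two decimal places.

Added H+ converts C6H5O- to C6H5OH: C6H5OH → 0.175 mol, C6H5O- → 0.179 mol.
pKa = −log(9.5 × 10^-11) = 10.022
Henderson–Hasselbalch with mole ratio 0.179/0.175: pH = 10.022 + (+0.010)

pH = 10.03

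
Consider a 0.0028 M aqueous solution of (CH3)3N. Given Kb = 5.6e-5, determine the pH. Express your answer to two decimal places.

(CH3)3N + H2O ⇌ (CH3)3NH+ + OH-
Kb = x²/(0.0028 − x) = 5.6 × 10^-5
x is not negligible relative to C₀; solve x² + 5.6e-05·x − 1.57e-07 = 0.
x = [−5.6e-05 + √(5.6e-05² + 6.27e-07)]/2 = 3.69 × 10^-4 M
pOH = −log(3.69 × 10^-4) = 3.43; pH = 14.00 − 3.43 = 10.57

pH = 10.57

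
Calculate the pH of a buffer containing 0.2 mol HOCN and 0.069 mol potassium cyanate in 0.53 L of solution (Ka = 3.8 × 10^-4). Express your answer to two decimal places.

pH = 2.96

pKa = −log(3.8 × 10^-4) = 3.420
Using pH = pKa + log([base]/[acid]) with [base]/[acid] = 0.069/0.2:
pH = 3.420 + (-0.462) = 2.96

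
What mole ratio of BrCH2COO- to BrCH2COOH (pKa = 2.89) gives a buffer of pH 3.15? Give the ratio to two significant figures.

pH = pKa + log(r) ⇒ log(r) = 3.15 − 2.89 = +0.26
r = [BrCH2COO-]/[BrCH2COOH] = 10^(+0.26) = 1.82

ratio = 1.8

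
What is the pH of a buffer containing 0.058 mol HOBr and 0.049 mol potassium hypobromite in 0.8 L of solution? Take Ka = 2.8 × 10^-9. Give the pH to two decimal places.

pH = 8.48

pKa = −log(2.8 × 10^-9) = 8.553
Henderson–Hasselbalch: pH = pKa + log([OBr-]/[HOBr]) = 8.553 + log(0.049/0.058)
pH = 8.553 + (-0.073) = 8.48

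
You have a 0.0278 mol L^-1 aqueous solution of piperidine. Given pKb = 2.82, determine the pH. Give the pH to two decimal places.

C5H10NH + H2O ⇌ C5H10NH2+ + OH-
Kb = 10^(−2.82) = 1.51 × 10^-3
From the ICE table, Kb = x²/(0.0278 − x) = 1.51 × 10^-3.
Here C₀/Kb ≈ 18.4, so the small-x approximation fails. Use the quadratic:
x = (−Kb + √(Kb² + 4·Kb·C₀))/2 = 5.77 × 10^-3 M
pOH = −log(5.77 × 10^-3) = 2.24; pH = 14.00 − 2.24 = 11.76

pH = 11.76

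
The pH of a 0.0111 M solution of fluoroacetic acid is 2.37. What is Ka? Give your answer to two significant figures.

[H+] = 10^(-2.37) = 4.27 × 10^-3 M
At equilibrium [HA] = 0.0111 − 4.27 × 10^-3 = 6.83 × 10^-3 M
Ka = [H+][A-]/[HA] = (4.27 × 10^-3)² / 6.83 × 10^-3 = 2.7 × 10^-3

Ka = 2.7 × 10^-3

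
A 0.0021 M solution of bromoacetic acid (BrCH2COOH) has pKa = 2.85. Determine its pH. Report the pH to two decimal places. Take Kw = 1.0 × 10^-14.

BrCH2COOH ⇌ BrCH2COO- + H+
Ka = 10^(−2.85) = 1.41 × 10^-3
Ka = [H+]²/(0.0021 − [H+]) = 1.41 × 10^-3
The 5% rule fails; solving [H+]² + Ka·[H+] − Ka·C₀ = 0 exactly:
[H+] = (−Ka + √(Ka² + 4·Ka·C₀))/2 = 1.15 × 10^-3 M
pH = −log[H+] = −log(1.15 × 10^-3) = 2.94

pH = 2.94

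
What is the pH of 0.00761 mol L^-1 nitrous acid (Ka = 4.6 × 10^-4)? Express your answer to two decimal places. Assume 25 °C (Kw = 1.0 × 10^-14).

HNO2 ⇌ NO2- + H+
Ka = [H+]²/(0.00761 − [H+]) = 4.6 × 10^-4
Here C₀/Ka ≈ 16.5, so the small-[H+] approximation fails. Use the quadratic:
[H+] = (−Ka + √(Ka² + 4·Ka·C₀))/2 = 1.66 × 10^-3 M
pH = −log[H+] = −log(1.66 × 10^-3) = 2.78

pH = 2.78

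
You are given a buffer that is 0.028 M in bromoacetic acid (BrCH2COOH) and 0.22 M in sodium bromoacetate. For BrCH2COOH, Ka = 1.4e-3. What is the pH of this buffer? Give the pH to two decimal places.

pKa = −log(1.4 × 10^-3) = 2.854
pH = pKa + log([A⁻]/[HA]) = 2.854 + log(0.22/0.028)
pH = 2.854 + (+0.895) = 3.75

pH = 3.75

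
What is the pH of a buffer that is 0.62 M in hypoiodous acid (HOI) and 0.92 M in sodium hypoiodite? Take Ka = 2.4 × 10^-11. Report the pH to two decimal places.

pH = 10.79

pKa = −log(2.4 × 10^-11) = 10.620
pH = pKa + log([A⁻]/[HA]) = 10.620 + log(0.92/0.62)
pH = 10.620 + (+0.171) = 10.79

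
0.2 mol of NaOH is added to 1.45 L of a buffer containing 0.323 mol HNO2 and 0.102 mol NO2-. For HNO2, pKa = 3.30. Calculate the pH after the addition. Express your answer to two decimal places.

After neutralization: n(HNO2) = 0.123 mol, n(NO2-) = 0.302 mol.
pH = pKa + log(n_NO2-/n_HNO2) = 3.30 + log(0.302/0.123) = 3.30 + (+0.390)

pH = 3.69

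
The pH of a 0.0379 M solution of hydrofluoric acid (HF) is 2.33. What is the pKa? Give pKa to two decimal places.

[H+] = 10^(-2.33) = 4.68 × 10^-3 M
At equilibrium [HA] = 0.0379 − 4.68 × 10^-3 = 3.32 × 10^-2 M
Ka = [H+][A-]/[HA] = (4.68 × 10^-3)² / 3.32 × 10^-2 = 6.60 × 10^-4
pKa = -log(6.60 × 10^-4) = 3.18

pKa = 3.18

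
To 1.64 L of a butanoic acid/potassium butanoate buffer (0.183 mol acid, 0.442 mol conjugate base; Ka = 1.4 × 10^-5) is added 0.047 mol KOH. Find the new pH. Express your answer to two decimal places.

After neutralization: n(CH3(CH2)2COOH) = 0.136 mol, n(CH3(CH2)2COO-) = 0.489 mol.
pKa = −log(1.4 × 10^-5) = 4.854
pH = pKa + log(n_CH3(CH2)2COO-/n_CH3(CH2)2COOH) = 4.854 + log(0.489/0.136) = 4.854 + (+0.556)

pH = 5.41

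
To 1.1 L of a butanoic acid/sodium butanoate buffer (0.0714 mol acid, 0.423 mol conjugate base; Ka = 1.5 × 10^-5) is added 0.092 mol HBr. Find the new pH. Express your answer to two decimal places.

pH = 5.13

Added H+ converts CH3(CH2)2COO- to CH3(CH2)2COOH: CH3(CH2)2COOH → 0.163 mol, CH3(CH2)2COO- → 0.331 mol.
pKa = −log(1.5 × 10^-5) = 4.824
Henderson–Hasselbalch with mole ratio 0.331/0.163: pH = 4.824 + (+0.308)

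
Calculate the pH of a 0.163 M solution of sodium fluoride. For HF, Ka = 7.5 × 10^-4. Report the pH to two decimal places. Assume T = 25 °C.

pH = 8.17

F- is the conjugate base of the weak acid HF.
Kb = Kw/Ka = 1.0×10^-14 / 7.5 × 10^-4 = 1.33 × 10^-11
Kb = [OH-]²/(0.163 − [OH-]) = 1.33 × 10^-11
Assume [OH-] ≪ 0.163: [OH-] ≈ √(1.33 × 10^-11 × 0.163) = 1.47 × 10^-6 M
Check: 0.0009% ionized — well under 5%, approximation valid.
pOH = 5.83, so pH = 14.00 − pOH = 8.17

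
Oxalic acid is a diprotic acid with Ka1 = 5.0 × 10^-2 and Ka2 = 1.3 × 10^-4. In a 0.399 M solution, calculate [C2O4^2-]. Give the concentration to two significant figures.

1.3 × 10^-4 M

First ionization gives [H+] ≈ [HC2O4-] = 1.18 × 10^-1 M.
Second step: Ka2 = [H+][C2O4^2-]/[HC2O4-] ≈ [C2O4^2-] (since [H+] ≈ [HC2O4-]).
So [C2O4^2-] ≈ Ka2.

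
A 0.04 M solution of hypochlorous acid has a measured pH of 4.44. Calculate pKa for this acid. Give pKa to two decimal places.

[H+] = 10^(-4.44) = 3.63 × 10^-5 M
At equilibrium [HA] = 0.04 − 3.63 × 10^-5 = 4.00 × 10^-2 M
Ka = [H+][A-]/[HA] = (3.63 × 10^-5)² / 4.00 × 10^-2 = 3.29 × 10^-8
pKa = -log(3.29 × 10^-8) = 7.48

pKa = 7.48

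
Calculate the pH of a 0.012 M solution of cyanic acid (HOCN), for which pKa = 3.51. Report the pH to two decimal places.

pH = 2.75

HOCN ⇌ OCN- + H+
Ka = 10^(−3.51) = 3.09 × 10^-4
From the ICE table, Ka = x²/(0.012 − x) = 3.09 × 10^-4.
The 5% rule fails; solving x² + Ka·x − Ka·C₀ = 0 exactly:
x = [−0.000309 + √(0.000309² + 1.48e-05)]/2 = 1.78 × 10^-3 M
pH = −log[H+] = −log(1.78 × 10^-3) = 2.75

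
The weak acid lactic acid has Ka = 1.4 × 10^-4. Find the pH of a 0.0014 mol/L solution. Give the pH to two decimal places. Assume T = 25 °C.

pH = 3.42

CH3CH(OH)COOH ⇌ CH3CH(OH)COO- + H+
From the ICE table, Ka = x²/(0.0014 − x) = 1.4 × 10^-4.
The 5% rule fails; solving x² + Ka·x − Ka·C₀ = 0 exactly:
x = (−Ka + √(Ka² + 4·Ka·C₀))/2 = 3.78 × 10^-4 M
pH = −log[H+] = −log(3.78 × 10^-4) = 3.42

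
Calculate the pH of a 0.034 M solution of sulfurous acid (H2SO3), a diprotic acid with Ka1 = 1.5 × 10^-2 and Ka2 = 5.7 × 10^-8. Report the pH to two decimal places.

pH = 1.79

Since Ka1 ≫ Ka2, the first ionization dominates [H+].
Ka1 = x²/(0.034 − x) = 1.5 × 10^-2
Solving the quadratic: x = (−Ka1 + √(Ka1² + 4·Ka1·C₀))/2 = 1.63 × 10^-2 M
pH = −log(1.63 × 10^-2) = 1.79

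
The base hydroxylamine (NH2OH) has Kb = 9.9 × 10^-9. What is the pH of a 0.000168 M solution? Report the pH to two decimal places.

NH2OH + H2O ⇌ NH3OH+ + OH-
From the ICE table, Kb = x²/(0.000168 − x) = 9.9 × 10^-9.
Neglecting x in the denominator: x = √(9.9 × 10^-9 × 0.000168) = 1.29 × 10^-6 M
(x/C₀ = 0.77% < 5%, so the approximation holds.)
pOH = 5.89, so pH = 14.00 − pOH = 8.11

pH = 8.11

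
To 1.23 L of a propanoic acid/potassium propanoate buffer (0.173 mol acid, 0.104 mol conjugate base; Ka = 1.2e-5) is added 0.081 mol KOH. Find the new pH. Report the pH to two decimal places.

pH = 5.22

After neutralization: n(CH3CH2COOH) = 0.092 mol, n(CH3CH2COO-) = 0.185 mol.
pKa = −log(1.2 × 10^-5) = 4.921
Henderson–Hasselbalch with mole ratio 0.185/0.092: pH = 4.921 + (+0.303)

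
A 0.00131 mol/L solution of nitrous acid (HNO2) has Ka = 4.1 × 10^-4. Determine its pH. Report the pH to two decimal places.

HNO2 ⇌ NO2- + H+
From the ICE table, Ka = x²/(0.00131 − x) = 4.1 × 10^-4.
Here C₀/Ka ≈ 3.2, so the small-x approximation fails. Use the quadratic:
x = (−Ka + √(Ka² + 4·Ka·C₀))/2 = 5.56 × 10^-4 M
pH = −log[H+] = −log(5.56 × 10^-4) = 3.25

pH = 3.25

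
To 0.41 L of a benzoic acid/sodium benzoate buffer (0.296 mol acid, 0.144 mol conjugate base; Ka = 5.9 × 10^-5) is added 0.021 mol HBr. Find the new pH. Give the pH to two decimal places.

pH = 3.82

Added H+ converts C6H5COO- to C6H5COOH: C6H5COOH → 0.317 mol, C6H5COO- → 0.123 mol.
pKa = −log(5.9 × 10^-5) = 4.229
pH = pKa + log([A⁻]/[HA]) = 4.229 + log(0.123/0.317) = 4.229 -0.411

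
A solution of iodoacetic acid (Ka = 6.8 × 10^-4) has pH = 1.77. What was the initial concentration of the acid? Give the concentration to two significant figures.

[H+] = 10^(-1.77) = 1.70 × 10^-2 M = x
Ka = x²/(C₀ − x) ⇒ C₀ = x + x²/Ka
C₀ = 1.70 × 10^-2 + (1.70 × 10^-2)²/(6.8 × 10^-4) = 4.42 × 10^-1 M

C₀ = 4.4 × 10^-1 M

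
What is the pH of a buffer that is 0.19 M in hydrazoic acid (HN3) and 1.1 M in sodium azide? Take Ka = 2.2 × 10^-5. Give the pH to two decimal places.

pKa = −log(2.2 × 10^-5) = 4.658
Henderson–Hasselbalch: pH = pKa + log([N3-]/[HN3]) = 4.658 + log(1.1/0.19)
pH = 4.658 + (+0.763) = 5.42

pH = 5.42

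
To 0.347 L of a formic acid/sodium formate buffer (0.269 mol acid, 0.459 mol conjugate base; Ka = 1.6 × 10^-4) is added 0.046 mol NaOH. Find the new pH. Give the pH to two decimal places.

pH = 4.15

After neutralization: n(HCOOH) = 0.223 mol, n(HCOO-) = 0.505 mol.
pKa = −log(1.6 × 10^-4) = 3.796
pH = pKa + log([A⁻]/[HA]) = 3.796 + log(0.505/0.223) = 3.796 +0.355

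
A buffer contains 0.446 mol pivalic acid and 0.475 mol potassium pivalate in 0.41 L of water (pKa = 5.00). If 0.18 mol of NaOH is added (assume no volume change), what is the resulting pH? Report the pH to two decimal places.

pH = 5.39

OH- converts (CH3)3CCOOH to (CH3)3CCOO-: (CH3)3CCOOH → 0.266 mol, (CH3)3CCOO- → 0.655 mol.
pH = pKa + log([A⁻]/[HA]) = 5.00 + log(0.655/0.266) = 5.00 +0.391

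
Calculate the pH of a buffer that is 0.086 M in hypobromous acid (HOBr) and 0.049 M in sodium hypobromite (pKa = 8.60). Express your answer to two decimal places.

pH = 8.36

pH = pKa + log([A⁻]/[HA]) = 8.60 + log(0.049/0.086)
pH = 8.60 + (-0.244) = 8.36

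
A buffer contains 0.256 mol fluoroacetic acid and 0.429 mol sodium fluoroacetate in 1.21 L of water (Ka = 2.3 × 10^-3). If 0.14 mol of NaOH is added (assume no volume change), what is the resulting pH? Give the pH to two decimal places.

After neutralization: n(FCH2COOH) = 0.116 mol, n(FCH2COO-) = 0.569 mol.
pKa = −log(2.3 × 10^-3) = 2.638
pH = pKa + log([A⁻]/[HA]) = 2.638 + log(0.569/0.116) = 2.638 +0.691

pH = 3.33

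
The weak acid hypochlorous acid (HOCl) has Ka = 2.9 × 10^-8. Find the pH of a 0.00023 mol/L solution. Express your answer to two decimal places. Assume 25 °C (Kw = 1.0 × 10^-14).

HOCl ⇌ OCl- + H+
Ka = [H+]²/(0.00023 − [H+]) = 2.9 × 10^-8
Neglecting [H+] in the denominator: [H+] = √(2.9 × 10^-8 × 0.00023) = 2.58 × 10^-6 M
pH = −log(2.58 × 10^-6) = 5.59

pH = 5.59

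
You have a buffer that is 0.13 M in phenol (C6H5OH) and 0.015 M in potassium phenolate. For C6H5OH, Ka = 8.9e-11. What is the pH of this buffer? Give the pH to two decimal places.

pKa = −log(8.9 × 10^-11) = 10.051
Using pH = pKa + log([base]/[acid]) with [base]/[acid] = 0.015/0.13:
pH = 10.051 + (-0.938) = 9.11

pH = 9.11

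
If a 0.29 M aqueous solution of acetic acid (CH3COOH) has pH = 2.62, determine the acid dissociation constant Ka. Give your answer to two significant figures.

[H+] = 10^(-2.62) = 2.40 × 10^-3 M
At equilibrium [HA] = 0.29 − 2.40 × 10^-3 = 2.88 × 10^-1 M
Ka = [H+][A-]/[HA] = (2.40 × 10^-3)² / 2.88 × 10^-1 = 2.0 × 10^-5

Ka = 2.0 × 10^-5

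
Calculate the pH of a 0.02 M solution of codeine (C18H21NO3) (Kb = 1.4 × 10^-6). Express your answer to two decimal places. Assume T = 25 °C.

C18H21NO3 + H2O ⇌ C18H22NO3+ + OH-
Kb = [OH-]²/(0.02 − [OH-]) = 1.4 × 10^-6
Since Kb ≪ C₀, [OH-] ≈ √(Kb·C₀) = 1.67 × 10^-4 M.
Check: 0.84% ionized — well under 5%, approximation valid.
pOH = 3.78, so pH = 14.00 − pOH = 10.22

pH = 10.22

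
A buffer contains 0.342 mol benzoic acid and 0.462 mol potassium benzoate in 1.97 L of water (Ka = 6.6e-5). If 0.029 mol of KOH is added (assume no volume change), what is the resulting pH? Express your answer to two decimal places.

pH = 4.38

OH- converts C6H5COOH to C6H5COO-: C6H5COOH → 0.313 mol, C6H5COO- → 0.491 mol.
pKa = −log(6.6 × 10^-5) = 4.180
Henderson–Hasselbalch with mole ratio 0.491/0.313: pH = 4.180 + (+0.196)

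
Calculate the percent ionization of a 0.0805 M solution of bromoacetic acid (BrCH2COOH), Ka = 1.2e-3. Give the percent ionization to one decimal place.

BrCH2COOH ⇌ BrCH2COO- + H+; let x = [H+] at equilibrium.
Ka = x²/(C₀ − x); solving the quadratic gives x = 9.25 × 10^-3 M.
% ionization = x/C₀ × 100% = 9.25 × 10^-3/0.0805 × 100% = 11.5%

11.5%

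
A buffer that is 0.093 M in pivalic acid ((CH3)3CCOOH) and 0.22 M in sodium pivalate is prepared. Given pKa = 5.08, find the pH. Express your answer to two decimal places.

pH = pKa + log([A⁻]/[HA]) = 5.08 + log(0.22/0.093)
pH = 5.08 + (+0.374) = 5.45

pH = 5.45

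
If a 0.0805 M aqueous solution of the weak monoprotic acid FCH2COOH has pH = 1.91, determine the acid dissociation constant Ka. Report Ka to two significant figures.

Ka = 2.2 × 10^-3

[H+] = 10^(-1.91) = 1.23 × 10^-2 M
At equilibrium [HA] = 0.0805 − 1.23 × 10^-2 = 6.82 × 10^-2 M
Ka = [H+][A-]/[HA] = (1.23 × 10^-2)² / 6.82 × 10^-2 = 2.2 × 10^-3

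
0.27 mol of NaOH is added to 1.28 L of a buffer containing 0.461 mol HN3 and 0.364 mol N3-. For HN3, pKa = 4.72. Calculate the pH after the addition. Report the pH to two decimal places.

pH = 5.24

After neutralization: n(HN3) = 0.191 mol, n(N3-) = 0.634 mol.
pH = pKa + log(n_N3-/n_HN3) = 4.72 + log(0.634/0.191) = 4.72 + (+0.521)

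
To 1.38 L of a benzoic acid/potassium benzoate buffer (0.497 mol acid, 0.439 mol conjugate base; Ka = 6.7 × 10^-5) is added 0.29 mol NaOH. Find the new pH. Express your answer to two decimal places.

pH = 4.72

OH- converts C6H5COOH to C6H5COO-: C6H5COOH → 0.207 mol, C6H5COO- → 0.729 mol.
pKa = −log(6.7 × 10^-5) = 4.174
pH = pKa + log([A⁻]/[HA]) = 4.174 + log(0.729/0.207) = 4.174 +0.547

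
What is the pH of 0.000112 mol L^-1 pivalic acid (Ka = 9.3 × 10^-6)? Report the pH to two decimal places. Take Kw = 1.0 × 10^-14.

pH = 4.55

(CH3)3CCOOH ⇌ (CH3)3CCOO- + H+
From the ICE table, Ka = x²/(0.000112 − x) = 9.3 × 10^-6.
Here C₀/Ka ≈ 12, so the small-x approximation fails. Use the quadratic:
x = (−Ka + √(Ka² + 4·Ka·C₀))/2 = 2.80 × 10^-5 M
pH = −log(2.80 × 10^-5) = 4.55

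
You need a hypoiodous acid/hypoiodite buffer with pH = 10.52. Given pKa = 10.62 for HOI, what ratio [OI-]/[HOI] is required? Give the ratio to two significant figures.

pH = pKa + log(r) ⇒ log(r) = 10.52 − 10.62 = -0.10
r = [OI-]/[HOI] = 10^(-0.10) = 0.794

ratio = 0.79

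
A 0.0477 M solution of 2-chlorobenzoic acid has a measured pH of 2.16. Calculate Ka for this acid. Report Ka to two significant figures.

Ka = 1.2 × 10^-3

[H+] = 10^(-2.16) = 6.92 × 10^-3 M
At equilibrium [HA] = 0.0477 − 6.92 × 10^-3 = 4.08 × 10^-2 M
Ka = [H+][A-]/[HA] = (6.92 × 10^-3)² / 4.08 × 10^-2 = 1.2 × 10^-3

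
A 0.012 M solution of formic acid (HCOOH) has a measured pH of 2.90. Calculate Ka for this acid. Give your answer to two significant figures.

Ka = 1.5 × 10^-4

[H+] = 10^(-2.90) = 1.26 × 10^-3 M
At equilibrium [HA] = 0.012 − 1.26 × 10^-3 = 1.07 × 10^-2 M
Ka = [H+][A-]/[HA] = (1.26 × 10^-3)² / 1.07 × 10^-2 = 1.5 × 10^-4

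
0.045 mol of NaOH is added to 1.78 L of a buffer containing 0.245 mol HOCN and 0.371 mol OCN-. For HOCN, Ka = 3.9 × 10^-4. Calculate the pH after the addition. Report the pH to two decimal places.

pH = 3.73

OH- converts HOCN to OCN-: HOCN → 0.2 mol, OCN- → 0.416 mol.
pKa = −log(3.9 × 10^-4) = 3.409
pH = pKa + log(n_OCN-/n_HOCN) = 3.409 + log(0.416/0.2) = 3.409 + (+0.318)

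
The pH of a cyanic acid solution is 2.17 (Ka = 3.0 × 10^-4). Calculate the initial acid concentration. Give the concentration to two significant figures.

[H+] = 10^(-2.17) = 6.76 × 10^-3 M = x
Ka = x²/(C₀ − x) ⇒ C₀ = x + x²/Ka
C₀ = 6.76 × 10^-3 + (6.76 × 10^-3)²/(3.0 × 10^-4) = 1.59 × 10^-1 M

C₀ = 1.6 × 10^-1 M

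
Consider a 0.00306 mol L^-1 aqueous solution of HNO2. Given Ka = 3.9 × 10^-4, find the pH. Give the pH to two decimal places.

HNO2 ⇌ NO2- + H+
From the ICE table, Ka = [H+]²/(0.00306 − [H+]) = 3.9 × 10^-4.
[H+] is not negligible relative to C₀; solve [H+]² + 0.00039·[H+] − 1.19e-06 = 0.
[H+] = [−0.00039 + √(0.00039² + 4.77e-06)]/2 = 9.15 × 10^-4 M
pH = −log[H+] = −log(9.15 × 10^-4) = 3.04

pH = 3.04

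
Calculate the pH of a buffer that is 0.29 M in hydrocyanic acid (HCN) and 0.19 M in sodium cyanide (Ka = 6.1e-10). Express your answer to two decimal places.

pKa = −log(6.1 × 10^-10) = 9.215
Henderson–Hasselbalch: pH = pKa + log([CN-]/[HCN]) = 9.215 + log(0.19/0.29)
pH = 9.215 + (-0.184) = 9.03

pH = 9.03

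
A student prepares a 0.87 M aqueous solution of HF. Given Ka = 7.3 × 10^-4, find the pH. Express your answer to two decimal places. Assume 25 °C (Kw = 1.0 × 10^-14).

HF ⇌ F- + H+
Let x = [H+] at equilibrium. Ka = x²/(0.87 − x).
Neglecting x in the denominator: x = √(7.3 × 10^-4 × 0.87) = 2.52 × 10^-2 M
pH = −log[H+] = −log(2.52 × 10^-2) = 1.60

pH = 1.60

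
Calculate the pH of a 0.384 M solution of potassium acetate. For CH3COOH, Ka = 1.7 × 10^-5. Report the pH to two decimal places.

CH3COO- is the conjugate base of the weak acid CH3COOH.
Kb = Kw/Ka = 1.0×10^-14 / 1.7 × 10^-5 = 5.88 × 10^-10
From the ICE table, Kb = [OH-]²/(0.384 − [OH-]) = 5.88 × 10^-10.
Neglecting [OH-] in the denominator: [OH-] = √(5.88 × 10^-10 × 0.384) = 1.50 × 10^-5 M
([OH-]/C₀ = 0.0039% < 5%, so the approximation holds.)
pOH = −log(1.50 × 10^-5) = 4.82; pH = 14.00 − 4.82 = 9.18

pH = 9.18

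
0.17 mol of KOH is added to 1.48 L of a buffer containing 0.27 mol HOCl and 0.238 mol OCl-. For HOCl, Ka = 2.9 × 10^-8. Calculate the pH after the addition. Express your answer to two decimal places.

After neutralization: n(HOCl) = 0.1 mol, n(OCl-) = 0.408 mol.
pKa = −log(2.9 × 10^-8) = 7.538
pH = pKa + log([A⁻]/[HA]) = 7.538 + log(0.408/0.1) = 7.538 +0.611

pH = 8.15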